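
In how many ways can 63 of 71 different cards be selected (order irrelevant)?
C(71,63) = 71!/(63!×8!) = 10639125640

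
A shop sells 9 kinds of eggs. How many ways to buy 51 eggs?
C(51+9-1, 9-1) = C(59, 8) = 2217471399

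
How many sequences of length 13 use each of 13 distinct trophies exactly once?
13! = 6227020800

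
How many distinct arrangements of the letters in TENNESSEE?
9! / (1! × 4! × 2! × 2!) = 3780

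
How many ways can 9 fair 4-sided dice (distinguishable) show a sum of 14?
Coefficient of x^14 in (x + x² + ... + x^4)^9. By inclusion-exclusion on dice exceeding 4: Σ_j (-1)^j C(9,j)·C(14-1-4j, 8) = C(9,0)·C(13,8) - C(9,1)·C(9,8) = 1·1287 - 9·9 = 1206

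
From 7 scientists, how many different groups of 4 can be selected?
C(7,4) = 7!/(4!×3!) = 35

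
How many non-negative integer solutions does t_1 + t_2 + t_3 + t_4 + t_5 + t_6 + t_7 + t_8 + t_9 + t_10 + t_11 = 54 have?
C(54+11-1, 11-1) = C(64, 10) = 151473214816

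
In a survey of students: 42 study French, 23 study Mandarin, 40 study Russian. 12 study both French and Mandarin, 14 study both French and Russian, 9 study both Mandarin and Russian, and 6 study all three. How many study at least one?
|A∪B∪C| = 42+23+40-12-14-9+6 = 76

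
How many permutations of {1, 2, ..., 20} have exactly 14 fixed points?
Choose the 14 fixed points C(20,14) = 38760, derange the rest: !6 = Σ_{j=0}^{6} (-1)^j·6!/j! = 720 - 720 + 360 - 120 + 30 - 6 + 1 = 265. Product = 38760 × 265 = 10271400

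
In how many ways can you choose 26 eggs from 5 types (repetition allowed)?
C(26+5-1, 5-1) = C(30, 4) = 27405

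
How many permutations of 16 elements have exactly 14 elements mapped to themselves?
Choose the 14 fixed points C(16,14) = 120, derange the rest: !2 = Σ_{j=0}^{2} (-1)^j·2!/j! = 2 - 2 + 1 = 1. Product = 120 × 1 = 120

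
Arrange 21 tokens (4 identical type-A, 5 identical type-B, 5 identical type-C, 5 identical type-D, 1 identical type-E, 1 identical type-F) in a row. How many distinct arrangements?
21! / (4! × 5! × 5! × 5! × 1! × 1!) = 1231938227520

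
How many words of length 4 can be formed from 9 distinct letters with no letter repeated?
P(9,4) = 9!/(9-4)! = 3024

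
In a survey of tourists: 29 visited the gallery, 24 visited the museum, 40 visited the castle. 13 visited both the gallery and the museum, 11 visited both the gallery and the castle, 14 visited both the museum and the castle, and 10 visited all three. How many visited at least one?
|A∪B∪C| = 29+24+40-13-11-14+10 = 65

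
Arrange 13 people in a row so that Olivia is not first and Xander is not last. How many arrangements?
By inclusion-exclusion: 13! - 2×(13-1)! + (13-2)! = 6227020800 - 958003200 + 39916800 = 5308934400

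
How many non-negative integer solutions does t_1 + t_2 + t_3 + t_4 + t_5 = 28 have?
C(28+5-1, 5-1) = C(32, 4) = 35960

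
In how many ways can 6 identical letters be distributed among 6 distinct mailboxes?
C(6+6-1, 6-1) = C(11, 5) = 462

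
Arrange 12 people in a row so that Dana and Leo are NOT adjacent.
Total - adjacent = 12! - (12-1)!×2 = 479001600 - 79833600 = 399168000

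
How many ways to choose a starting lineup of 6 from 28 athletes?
C(28,6) = 28!/(6!×22!) = 376740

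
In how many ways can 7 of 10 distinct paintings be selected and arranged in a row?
P(10,7) = 10!/(10-7)! = 604800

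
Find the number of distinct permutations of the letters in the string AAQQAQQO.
8! / (4! × 1! × 3!) = 280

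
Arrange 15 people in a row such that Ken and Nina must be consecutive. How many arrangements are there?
Treat the 2 as one block: (15-2+1)! × 2! = 87178291200 × 2 = 174356582400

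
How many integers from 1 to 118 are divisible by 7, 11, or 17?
⌊118/7⌋+⌊118/11⌋+⌊118/17⌋ - ⌊118/77⌋-⌊118/119⌋-⌊118/187⌋ + ⌊118/1309⌋ = 16+10+6 - 1-0-0 + 0 = 31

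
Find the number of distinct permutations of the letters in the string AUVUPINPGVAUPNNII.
17! / (3! × 3! × 2! × 1! × 3! × 3! × 2!) = 68612544000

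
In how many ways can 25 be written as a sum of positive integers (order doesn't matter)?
Pentagonal recurrence p(n) = p(n-1) + p(n-2) - p(n-5) - p(n-7) + p(n-12) + p(n-15) - ... gives p(0..24) = 1, 1, 2, 3, 5, 7, 11, 15, 22, 30, 42, 56, 77, 101, 135, 176, 231, 297, 385, 490, 627, 792, 1002, 1255, 1575. p(25) = p(24) + p(23) - p(20) - p(18) + p(13) + p(10) - p(3) = 1575 + 1255 - 627 - 385 + 101 + 42 - 3 = 1958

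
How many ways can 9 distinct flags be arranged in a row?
9! = 362880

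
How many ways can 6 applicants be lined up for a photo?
6! = 720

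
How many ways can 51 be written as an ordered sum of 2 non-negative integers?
C(51+2-1, 2-1) = C(52, 1) = 52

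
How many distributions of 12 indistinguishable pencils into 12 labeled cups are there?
C(12+12-1, 12-1) = C(23, 11) = 1352078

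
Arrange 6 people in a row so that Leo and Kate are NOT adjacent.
Total - adjacent = 6! - (6-1)!×2 = 720 - 240 = 480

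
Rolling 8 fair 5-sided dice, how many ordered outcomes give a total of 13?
Coefficient of x^13 in (x + x² + ... + x^5)^8. By inclusion-exclusion on dice exceeding 5: Σ_j (-1)^j C(8,j)·C(13-1-5j, 7) = C(8,0)·C(12,7) - C(8,1)·C(7,7) = 1·792 - 8·1 = 784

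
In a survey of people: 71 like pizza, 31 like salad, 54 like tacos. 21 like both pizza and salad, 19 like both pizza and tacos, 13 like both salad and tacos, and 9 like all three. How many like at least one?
|A∪B∪C| = 71+31+54-21-19-13+9 = 112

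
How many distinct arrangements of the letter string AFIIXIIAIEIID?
13! / (1! × 1! × 1! × 7! × 1! × 2!) = 617760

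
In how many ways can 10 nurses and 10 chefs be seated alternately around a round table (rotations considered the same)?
Fix one of the nurses: (10-1)! ways for the remaining nurses, × 10! ways for the chefs = 362880 × 3628800 = 1316818944000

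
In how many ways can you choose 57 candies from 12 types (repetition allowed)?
C(57+12-1, 12-1) = C(68, 11) = 1533058025824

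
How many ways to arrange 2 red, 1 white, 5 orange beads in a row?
8! / (2! × 1! × 5!) = 168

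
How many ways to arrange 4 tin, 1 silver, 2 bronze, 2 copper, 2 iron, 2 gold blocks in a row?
13! / (4! × 1! × 2! × 2! × 2! × 2!) = 16216200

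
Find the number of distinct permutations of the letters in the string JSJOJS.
6! / (1! × 3! × 2!) = 60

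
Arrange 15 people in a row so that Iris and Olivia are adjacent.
Treat as block: (15-1)! × 2! = 87178291200 × 2 = 174356582400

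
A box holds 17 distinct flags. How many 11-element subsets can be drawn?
C(17,11) = 17!/(11!×6!) = 12376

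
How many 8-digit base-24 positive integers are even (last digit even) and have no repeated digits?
Last∈{0,2,4,6,8,10,12,14,16,18,20,22}. Last=0: 1235591280. Last nonzero: 11×22×P(22,6) = 13000569120. Total = 14236160400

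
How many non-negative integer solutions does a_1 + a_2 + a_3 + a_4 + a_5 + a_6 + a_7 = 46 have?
C(46+7-1, 7-1) = C(52, 6) = 20358520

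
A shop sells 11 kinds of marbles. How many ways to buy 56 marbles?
C(56+11-1, 11-1) = C(66, 10) = 210980549208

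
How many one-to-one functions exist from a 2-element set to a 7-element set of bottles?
P(7,2) = 7!/(7-2)! = 42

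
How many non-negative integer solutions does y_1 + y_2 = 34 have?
C(34+2-1, 2-1) = C(35, 1) = 35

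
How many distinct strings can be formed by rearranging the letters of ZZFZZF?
6! / (4! × 2!) = 15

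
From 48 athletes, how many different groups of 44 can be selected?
C(48,44) = 48!/(44!×4!) = 194580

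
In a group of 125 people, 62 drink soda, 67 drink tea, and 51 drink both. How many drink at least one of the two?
|A∪B| = |A| + |B| - |A∩B| = 62 + 67 - 51 = 78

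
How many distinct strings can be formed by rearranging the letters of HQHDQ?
5! / (2! × 2! × 1!) = 30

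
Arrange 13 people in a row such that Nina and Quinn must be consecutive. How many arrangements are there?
Treat the 2 as one block: (13-2+1)! × 2! = 479001600 × 2 = 958003200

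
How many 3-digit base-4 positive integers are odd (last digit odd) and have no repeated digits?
Last∈{1,3}. Last=0: 0. Last nonzero: 2×2×P(2,1) = 8. Total = 8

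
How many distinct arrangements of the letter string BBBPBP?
6! / (4! × 2!) = 15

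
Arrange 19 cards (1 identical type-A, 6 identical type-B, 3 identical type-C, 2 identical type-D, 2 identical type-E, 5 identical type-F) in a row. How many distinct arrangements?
19! / (1! × 6! × 3! × 2! × 2! × 5!) = 58663725120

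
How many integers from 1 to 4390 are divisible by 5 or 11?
⌊4390/5⌋ + ⌊4390/11⌋ - ⌊4390/55⌋ = 878 + 399 - 79 = 1198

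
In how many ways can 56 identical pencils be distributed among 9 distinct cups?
C(56+9-1, 9-1) = C(64, 8) = 4426165368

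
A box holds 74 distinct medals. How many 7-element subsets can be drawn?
C(74,7) = 74!/(7!×67!) = 1799579064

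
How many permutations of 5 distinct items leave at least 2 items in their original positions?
Exactly j fixed points: C(5,j)·!(5-j); sum over j ≥ 2 (derangement numbers via !m = (m-1)·(!(m-1) + !(m-2)): !0..!3 = 1, 0, 1, 2). Σ_{j=2}^{5} C(5,j)·!(5-j) = C(5,2)·!3 + C(5,3)·!2 + C(5,4)·!1 + C(5,5)·!0 = 10·2 + 10·1 + 5·0 + 1·1 = 31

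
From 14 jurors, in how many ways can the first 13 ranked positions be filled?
P(14,13) = 14!/(14-13)! = 87178291200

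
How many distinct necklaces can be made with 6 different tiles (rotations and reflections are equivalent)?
(6-1)!/2 = 120/2 = 60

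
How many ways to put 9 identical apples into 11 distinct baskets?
C(9+11-1, 11-1) = C(19, 10) = 92378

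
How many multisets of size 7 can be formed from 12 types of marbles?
C(7+12-1, 12-1) = C(18, 11) = 31824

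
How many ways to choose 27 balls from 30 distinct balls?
C(30,27) = 30!/(27!×3!) = 4060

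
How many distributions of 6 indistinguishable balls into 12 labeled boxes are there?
C(6+12-1, 12-1) = C(17, 11) = 12376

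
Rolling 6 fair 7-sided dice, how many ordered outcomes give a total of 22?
Coefficient of x^22 in (x + x² + ... + x^7)^6. By inclusion-exclusion on dice exceeding 7: Σ_j (-1)^j C(6,j)·C(22-1-7j, 5) = C(6,0)·C(21,5) - C(6,1)·C(14,5) + C(6,2)·C(7,5) = 1·20349 - 6·2002 + 15·21 = 8652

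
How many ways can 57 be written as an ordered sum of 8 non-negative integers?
C(57+8-1, 8-1) = C(64, 7) = 621216192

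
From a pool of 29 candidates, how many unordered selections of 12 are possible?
C(29,12) = 29!/(12!×17!) = 51895935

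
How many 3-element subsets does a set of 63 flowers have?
C(63,3) = 63!/(3!×60!) = 39711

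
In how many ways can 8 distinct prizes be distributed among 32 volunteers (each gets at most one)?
P(32,8) = 32!/(32-8)! = 424097856000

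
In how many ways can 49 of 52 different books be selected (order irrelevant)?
C(52,49) = 52!/(49!×3!) = 22100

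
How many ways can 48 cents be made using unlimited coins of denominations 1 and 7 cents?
Coefficient of x^48 in 1/(1-x^1) · 1/(1-x^7). Use j coins of 7 for j = 0..⌊48/7⌋ = 6, the rest in 1s: 6 + 1 = 7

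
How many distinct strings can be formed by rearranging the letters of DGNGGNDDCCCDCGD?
15! / (4! × 2! × 5! × 4!) = 9459450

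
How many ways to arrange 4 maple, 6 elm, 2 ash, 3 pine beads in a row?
15! / (4! × 6! × 2! × 3!) = 6306300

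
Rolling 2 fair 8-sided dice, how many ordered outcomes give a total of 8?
Coefficient of x^8 in (x + x² + ... + x^8)^2. By inclusion-exclusion on dice exceeding 8: Σ_j (-1)^j C(2,j)·C(8-1-8j, 1) = C(2,0)·C(7,1) = 1·7 = 7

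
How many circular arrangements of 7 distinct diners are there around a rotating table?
Circular: fix one position, arrange the rest. (7-1)! = 720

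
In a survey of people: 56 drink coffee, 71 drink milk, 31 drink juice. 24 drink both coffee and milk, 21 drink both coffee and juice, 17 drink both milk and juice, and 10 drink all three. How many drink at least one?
|A∪B∪C| = 56+71+31-24-21-17+10 = 106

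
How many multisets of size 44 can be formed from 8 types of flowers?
C(44+8-1, 8-1) = C(51, 7) = 115775100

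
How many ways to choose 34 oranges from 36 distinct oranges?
C(36,34) = 36!/(34!×2!) = 630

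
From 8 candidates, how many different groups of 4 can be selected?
C(8,4) = 8!/(4!×4!) = 70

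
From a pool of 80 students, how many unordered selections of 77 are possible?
C(80,77) = 80!/(77!×3!) = 82160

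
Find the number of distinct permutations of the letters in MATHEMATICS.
11! / (2! × 2! × 2! × 1! × 1! × 1! × 1! × 1!) = 4989600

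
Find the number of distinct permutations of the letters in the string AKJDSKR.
7! / (2! × 1! × 1! × 1! × 1! × 1!) = 2520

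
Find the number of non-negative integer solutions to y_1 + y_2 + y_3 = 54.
C(54+3-1, 3-1) = C(56, 2) = 1540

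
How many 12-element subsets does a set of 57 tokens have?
C(57,12) = 57!/(12!×45!) = 707285522580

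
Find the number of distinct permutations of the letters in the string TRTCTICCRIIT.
12! / (2! × 3! × 4! × 3!) = 277200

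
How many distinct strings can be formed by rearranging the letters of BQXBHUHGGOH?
11! / (1! × 2! × 3! × 1! × 1! × 2! × 1!) = 1663200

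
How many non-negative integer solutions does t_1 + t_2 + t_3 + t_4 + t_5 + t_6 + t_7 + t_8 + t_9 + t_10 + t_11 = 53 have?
C(53+11-1, 11-1) = C(63, 10) = 127805525001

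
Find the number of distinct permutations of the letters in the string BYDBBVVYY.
9! / (1! × 3! × 2! × 3!) = 5040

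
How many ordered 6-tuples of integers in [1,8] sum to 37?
Coefficient of x^37 in (x + x² + ... + x^8)^6. By inclusion-exclusion on dice exceeding 8: Σ_j (-1)^j C(6,j)·C(37-1-8j, 5) = C(6,0)·C(36,5) - C(6,1)·C(28,5) + C(6,2)·C(20,5) - C(6,3)·C(12,5) = 1·376992 - 6·98280 + 15·15504 - 20·792 = 4032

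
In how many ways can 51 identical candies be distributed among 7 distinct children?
C(51+7-1, 7-1) = C(57, 6) = 36288252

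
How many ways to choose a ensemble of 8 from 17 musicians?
C(17,8) = 17!/(8!×9!) = 24310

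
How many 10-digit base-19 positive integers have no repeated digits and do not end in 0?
Last digit: 18 nonzero choices. First digit: 17 (nonzero, ≠last). Middle 8: P(17,8) = 980179200. Total = 299934835200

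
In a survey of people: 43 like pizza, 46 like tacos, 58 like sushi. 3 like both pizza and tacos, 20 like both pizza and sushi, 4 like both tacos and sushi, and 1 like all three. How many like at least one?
|A∪B∪C| = 43+46+58-3-20-4+1 = 121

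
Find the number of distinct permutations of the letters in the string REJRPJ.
6! / (2! × 1! × 1! × 2!) = 180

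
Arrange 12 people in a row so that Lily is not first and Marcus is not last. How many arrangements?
By inclusion-exclusion: 12! - 2×(12-1)! + (12-2)! = 479001600 - 79833600 + 3628800 = 402796800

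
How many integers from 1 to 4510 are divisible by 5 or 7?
⌊4510/5⌋ + ⌊4510/7⌋ - ⌊4510/35⌋ = 902 + 644 - 128 = 1418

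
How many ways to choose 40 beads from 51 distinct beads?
C(51,40) = 51!/(40!×11!) = 47626016970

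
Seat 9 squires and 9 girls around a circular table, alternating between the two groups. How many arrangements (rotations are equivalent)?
Fix one of the squires: (9-1)! ways for the remaining squires, × 9! ways for the girls = 40320 × 362880 = 14631321600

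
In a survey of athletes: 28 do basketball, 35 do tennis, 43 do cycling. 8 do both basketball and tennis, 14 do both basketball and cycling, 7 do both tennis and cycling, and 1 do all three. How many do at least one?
|A∪B∪C| = 28+35+43-8-14-7+1 = 78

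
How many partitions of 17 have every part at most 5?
Let r_j(i) = number of partitions of i into parts ≤ j, for i = 0..17. r_1(i) = 1 for all i; r_j(i) = r_{j-1}(i) + r_j(i-j). Rows j = 2..5: ≤2: 1 1 2 2 3 3 4 4 5 5 6 6 7 7 8 8 9 9; ≤3: 1 1 2 3 4 5 7 8 10 12 14 16 19 21 24 27 30 33; ≤4: 1 1 2 3 5 6 9 11 15 18 23 27 34 39 47 54 64 72; ≤5: 1 1 2 3 5 7 10 13 18 23 30 37 47 57 70 84 101 119. r_5(17) = 119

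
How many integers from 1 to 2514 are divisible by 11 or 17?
⌊2514/11⌋ + ⌊2514/17⌋ - ⌊2514/187⌋ = 228 + 147 - 13 = 362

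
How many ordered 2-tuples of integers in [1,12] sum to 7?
Coefficient of x^7 in (x + x² + ... + x^12)^2. By inclusion-exclusion on dice exceeding 12: Σ_j (-1)^j C(2,j)·C(7-1-12j, 1) = C(2,0)·C(6,1) = 1·6 = 6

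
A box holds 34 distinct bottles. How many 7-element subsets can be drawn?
C(34,7) = 34!/(7!×27!) = 5379616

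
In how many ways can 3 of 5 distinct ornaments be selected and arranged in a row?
P(5,3) = 5!/(5-3)! = 60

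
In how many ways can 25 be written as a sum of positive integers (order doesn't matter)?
Pentagonal recurrence p(n) = p(n-1) + p(n-2) - p(n-5) - p(n-7) + p(n-12) + p(n-15) - ... gives p(0..24) = 1, 1, 2, 3, 5, 7, 11, 15, 22, 30, 42, 56, 77, 101, 135, 176, 231, 297, 385, 490, 627, 792, 1002, 1255, 1575. p(25) = p(24) + p(23) - p(20) - p(18) + p(13) + p(10) - p(3) = 1575 + 1255 - 627 - 385 + 101 + 42 - 3 = 1958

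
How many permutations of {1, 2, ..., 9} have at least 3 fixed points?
Exactly j fixed points: C(9,j)·!(9-j); sum over j ≥ 3 (derangement numbers via !m = (m-1)·(!(m-1) + !(m-2)): !0..!6 = 1, 0, 1, 2, 9, 44, 265). Σ_{j=3}^{9} C(9,j)·!(9-j) = C(9,3)·!6 + C(9,4)·!5 + C(9,5)·!4 + C(9,6)·!3 + C(9,7)·!2 + C(9,8)·!1 + C(9,9)·!0 = 84·265 + 126·44 + 126·9 + 84·2 + 36·1 + 9·0 + 1·1 = 29143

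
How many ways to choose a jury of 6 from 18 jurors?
C(18,6) = 18!/(6!×12!) = 18564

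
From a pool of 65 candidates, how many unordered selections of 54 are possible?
C(65,54) = 65!/(54!×11!) = 895068996640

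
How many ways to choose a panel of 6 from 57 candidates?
C(57,6) = 57!/(6!×51!) = 36288252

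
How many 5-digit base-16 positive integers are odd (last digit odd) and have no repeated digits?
Last∈{1,3,5,7,9,11,13,15}. Last=0: 0. Last nonzero: 8×14×P(14,3) = 244608. Total = 244608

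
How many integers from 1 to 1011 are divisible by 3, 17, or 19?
⌊1011/3⌋+⌊1011/17⌋+⌊1011/19⌋ - ⌊1011/51⌋-⌊1011/57⌋-⌊1011/323⌋ + ⌊1011/969⌋ = 337+59+53 - 19-17-3 + 1 = 411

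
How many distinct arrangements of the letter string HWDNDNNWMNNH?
12! / (2! × 5! × 2! × 2! × 1!) = 498960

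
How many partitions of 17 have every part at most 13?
Let r_j(i) = number of partitions of i into parts ≤ j, for i = 0..17. r_1(i) = 1 for all i; r_j(i) = r_{j-1}(i) + r_j(i-j). Rows j = 2..13: ≤2: 1 1 2 2 3 3 4 4 5 5 6 6 7 7 8 8 9 9; ≤3: 1 1 2 3 4 5 7 8 10 12 14 16 19 21 24 27 30 33; ≤4: 1 1 2 3 5 6 9 11 15 18 23 27 34 39 47 54 64 72; ≤5: 1 1 2 3 5 7 10 13 18 23 30 37 47 57 70 84 101 119; ≤6: 1 1 2 3 5 7 11 14 20 26 35 44 58 71 90 110 136 163; ≤7: 1 1 2 3 5 7 11 15 21 28 38 49 65 82 105 131 164 201; ≤8: 1 1 2 3 5 7 11 15 22 29 40 52 70 89 116 146 186 230; ≤9: 1 1 2 3 5 7 11 15 22 30 41 54 73 94 123 157 201 252; ≤10: 1 1 2 3 5 7 11 15 22 30 42 55 75 97 128 164 212 267; ≤11: 1 1 2 3 5 7 11 15 22 30 42 56 76 99 131 169 219 278; ≤12: 1 1 2 3 5 7 11 15 22 30 42 56 77 100 133 172 224 285; ≤13: 1 1 2 3 5 7 11 15 22 30 42 56 77 101 134 174 227 290. r_13(17) = 290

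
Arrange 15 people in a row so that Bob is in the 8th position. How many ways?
Fix one position: (15-1)! = 87178291200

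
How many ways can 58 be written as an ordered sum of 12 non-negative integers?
C(58+12-1, 12-1) = C(69, 11) = 1823810410032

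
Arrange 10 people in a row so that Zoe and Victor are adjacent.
Treat as block: (10-1)! × 2! = 362880 × 2 = 725760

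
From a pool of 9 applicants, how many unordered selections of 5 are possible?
C(9,5) = 9!/(5!×4!) = 126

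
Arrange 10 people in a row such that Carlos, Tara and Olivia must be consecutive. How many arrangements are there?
Treat the 3 as one block: (10-3+1)! × 3! = 40320 × 6 = 241920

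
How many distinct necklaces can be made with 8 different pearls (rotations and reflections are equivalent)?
(8-1)!/2 = 5040/2 = 2520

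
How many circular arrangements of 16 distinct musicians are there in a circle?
Circular: fix one position, arrange the rest. (16-1)! = 1307674368000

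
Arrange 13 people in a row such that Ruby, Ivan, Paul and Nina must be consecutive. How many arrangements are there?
Treat the 4 as one block: (13-4+1)! × 4! = 3628800 × 24 = 87091200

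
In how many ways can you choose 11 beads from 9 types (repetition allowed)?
C(11+9-1, 9-1) = C(19, 8) = 75582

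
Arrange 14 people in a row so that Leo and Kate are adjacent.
Treat as block: (14-1)! × 2! = 6227020800 × 2 = 12454041600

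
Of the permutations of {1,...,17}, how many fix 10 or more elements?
Exactly j fixed points: C(17,j)·!(17-j); sum over j ≥ 10 (derangement numbers via !m = (m-1)·(!(m-1) + !(m-2)): !0..!7 = 1, 0, 1, 2, 9, 44, 265, 1854). Σ_{j=10}^{17} C(17,j)·!(17-j) = C(17,10)·!7 + C(17,11)·!6 + C(17,12)·!5 + C(17,13)·!4 + C(17,14)·!3 + C(17,15)·!2 + C(17,16)·!1 + C(17,17)·!0 = 19448·1854 + 12376·265 + 6188·44 + 2380·9 + 680·2 + 136·1 + 17·0 + 1·1 = 39631421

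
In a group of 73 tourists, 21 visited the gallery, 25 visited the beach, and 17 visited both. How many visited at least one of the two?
|A∪B| = |A| + |B| - |A∩B| = 21 + 25 - 17 = 29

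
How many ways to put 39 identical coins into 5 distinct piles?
C(39+5-1, 5-1) = C(43, 4) = 123410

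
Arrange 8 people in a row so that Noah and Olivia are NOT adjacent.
Total - adjacent = 8! - (8-1)!×2 = 40320 - 10080 = 30240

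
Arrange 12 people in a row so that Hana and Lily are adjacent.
Treat as block: (12-1)! × 2! = 39916800 × 2 = 79833600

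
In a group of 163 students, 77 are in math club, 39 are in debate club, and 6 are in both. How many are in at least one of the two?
|A∪B| = |A| + |B| - |A∩B| = 77 + 39 - 6 = 110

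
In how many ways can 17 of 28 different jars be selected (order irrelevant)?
C(28,17) = 28!/(17!×11!) = 21474180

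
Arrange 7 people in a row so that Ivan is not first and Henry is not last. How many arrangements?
By inclusion-exclusion: 7! - 2×(7-1)! + (7-2)! = 5040 - 1440 + 120 = 3720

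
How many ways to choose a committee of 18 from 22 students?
C(22,18) = 22!/(18!×4!) = 7315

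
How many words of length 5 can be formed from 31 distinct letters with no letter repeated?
P(31,5) = 31!/(31-5)! = 20389320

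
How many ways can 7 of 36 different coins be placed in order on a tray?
P(36,7) = 36!/(36-7)! = 42072307200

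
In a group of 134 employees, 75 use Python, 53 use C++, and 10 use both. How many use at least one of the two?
|A∪B| = |A| + |B| - |A∩B| = 75 + 53 - 10 = 118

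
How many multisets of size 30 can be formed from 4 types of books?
C(30+4-1, 4-1) = C(33, 3) = 5456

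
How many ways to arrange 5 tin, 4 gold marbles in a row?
9! / (5! × 4!) = 126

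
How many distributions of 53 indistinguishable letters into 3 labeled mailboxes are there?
C(53+3-1, 3-1) = C(55, 2) = 1485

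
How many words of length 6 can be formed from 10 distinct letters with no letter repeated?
P(10,6) = 10!/(10-6)! = 151200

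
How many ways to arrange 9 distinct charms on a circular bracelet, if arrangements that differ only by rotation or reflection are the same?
(9-1)!/2 = 40320/2 = 20160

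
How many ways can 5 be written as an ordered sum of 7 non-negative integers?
C(5+7-1, 7-1) = C(11, 6) = 462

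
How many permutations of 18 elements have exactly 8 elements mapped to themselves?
Choose the 8 fixed points C(18,8) = 43758, derange the rest: !10 = Σ_{j=0}^{10} (-1)^j·10!/j! = 3628800 - 3628800 + 1814400 - 604800 + 151200 - 30240 + 5040 - 720 + 90 - 10 + 1 = 1334961. Product = 43758 × 1334961 = 58415223438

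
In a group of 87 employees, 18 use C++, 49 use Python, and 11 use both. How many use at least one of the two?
|A∪B| = |A| + |B| - |A∩B| = 18 + 49 - 11 = 56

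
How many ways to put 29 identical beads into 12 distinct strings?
C(29+12-1, 12-1) = C(40, 11) = 2311801440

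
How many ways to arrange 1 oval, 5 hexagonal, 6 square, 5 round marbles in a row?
17! / (1! × 5! × 6! × 5!) = 34306272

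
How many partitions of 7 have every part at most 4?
Let r_j(i) = number of partitions of i into parts ≤ j, for i = 0..7. r_1(i) = 1 for all i; r_j(i) = r_{j-1}(i) + r_j(i-j). Rows j = 2..4: ≤2: 1 1 2 2 3 3 4 4; ≤3: 1 1 2 3 4 5 7 8; ≤4: 1 1 2 3 5 6 9 11. r_4(7) = 11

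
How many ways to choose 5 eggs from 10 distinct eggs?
C(10,5) = 10!/(5!×5!) = 252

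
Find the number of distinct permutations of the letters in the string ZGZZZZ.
6! / (1! × 5!) = 6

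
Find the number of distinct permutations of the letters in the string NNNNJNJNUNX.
11! / (2! × 1! × 1! × 7!) = 3960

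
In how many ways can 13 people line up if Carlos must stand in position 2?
Fix one position: (13-1)! = 479001600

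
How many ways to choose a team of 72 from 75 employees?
C(75,72) = 75!/(72!×3!) = 67525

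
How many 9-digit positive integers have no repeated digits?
First digit: 9 choices (nonzero). Then descending: 9 × 9 × 8 × 7 × 6 × 5 × 4 × 3 × 2 = 3265920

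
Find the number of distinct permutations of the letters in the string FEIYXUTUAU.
10! / (3! × 1! × 1! × 1! × 1! × 1! × 1! × 1!) = 604800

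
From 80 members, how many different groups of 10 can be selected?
C(80,10) = 80!/(10!×70!) = 1646492110120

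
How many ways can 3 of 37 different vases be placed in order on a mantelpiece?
P(37,3) = 37!/(37-3)! = 46620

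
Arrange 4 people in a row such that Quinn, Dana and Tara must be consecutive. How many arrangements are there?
Treat the 3 as one block: (4-3+1)! × 3! = 2 × 6 = 12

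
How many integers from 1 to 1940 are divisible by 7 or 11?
⌊1940/7⌋ + ⌊1940/11⌋ - ⌊1940/77⌋ = 277 + 176 - 25 = 428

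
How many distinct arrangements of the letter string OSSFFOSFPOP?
11! / (2! × 3! × 3! × 3!) = 92400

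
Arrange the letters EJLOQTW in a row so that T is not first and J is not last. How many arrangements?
By inclusion-exclusion: 7! - 2×(7-1)! + (7-2)! = 5040 - 1440 + 120 = 3720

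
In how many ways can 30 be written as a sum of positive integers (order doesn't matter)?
Pentagonal recurrence p(n) = p(n-1) + p(n-2) - p(n-5) - p(n-7) + p(n-12) + p(n-15) - ... gives p(0..29) = 1, 1, 2, 3, 5, 7, 11, 15, 22, 30, 42, 56, 77, 101, 135, 176, 231, 297, 385, 490, 627, 792, 1002, 1255, 1575, 1958, 2436, 3010, 3718, 4565. p(30) = p(29) + p(28) - p(25) - p(23) + p(18) + p(15) - p(8) - p(4) = 4565 + 3718 - 1958 - 1255 + 385 + 176 - 22 - 5 = 5604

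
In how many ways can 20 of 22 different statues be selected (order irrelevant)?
C(22,20) = 22!/(20!×2!) = 231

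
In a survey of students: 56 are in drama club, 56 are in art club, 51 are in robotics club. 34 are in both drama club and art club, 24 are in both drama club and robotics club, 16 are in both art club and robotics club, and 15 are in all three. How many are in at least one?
|A∪B∪C| = 56+56+51-34-24-16+15 = 104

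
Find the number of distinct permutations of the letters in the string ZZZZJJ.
6! / (4! × 2!) = 15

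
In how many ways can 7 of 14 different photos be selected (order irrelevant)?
C(14,7) = 14!/(7!×7!) = 3432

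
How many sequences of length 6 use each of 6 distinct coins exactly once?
6! = 720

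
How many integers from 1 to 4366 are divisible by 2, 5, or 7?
⌊4366/2⌋+⌊4366/5⌋+⌊4366/7⌋ - ⌊4366/10⌋-⌊4366/14⌋-⌊4366/35⌋ + ⌊4366/70⌋ = 2183+873+623 - 436-311-124 + 62 = 2870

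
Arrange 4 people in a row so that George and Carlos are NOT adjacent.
Total - adjacent = 4! - (4-1)!×2 = 24 - 12 = 12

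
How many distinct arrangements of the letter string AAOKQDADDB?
10! / (3! × 3! × 1! × 1! × 1! × 1!) = 100800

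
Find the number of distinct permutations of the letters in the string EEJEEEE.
7! / (1! × 6!) = 7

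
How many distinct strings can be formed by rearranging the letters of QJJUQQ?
6! / (3! × 2! × 1!) = 60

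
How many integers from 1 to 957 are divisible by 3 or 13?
⌊957/3⌋ + ⌊957/13⌋ - ⌊957/39⌋ = 319 + 73 - 24 = 368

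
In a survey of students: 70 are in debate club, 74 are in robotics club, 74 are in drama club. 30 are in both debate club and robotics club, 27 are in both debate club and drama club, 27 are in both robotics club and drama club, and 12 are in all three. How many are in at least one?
|A∪B∪C| = 70+74+74-30-27-27+12 = 146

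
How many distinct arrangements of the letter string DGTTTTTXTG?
10! / (2! × 1! × 6! × 1!) = 2520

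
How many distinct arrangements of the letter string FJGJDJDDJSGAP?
13! / (2! × 1! × 3! × 1! × 1! × 1! × 4!) = 21621600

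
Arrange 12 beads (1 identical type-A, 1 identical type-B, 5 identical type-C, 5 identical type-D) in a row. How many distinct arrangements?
12! / (1! × 1! × 5! × 5!) = 33264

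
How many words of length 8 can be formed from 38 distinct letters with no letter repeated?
P(38,8) = 38!/(38-8)! = 1971788797440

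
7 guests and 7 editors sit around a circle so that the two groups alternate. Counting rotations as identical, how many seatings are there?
Fix one of the guests: (7-1)! ways for the remaining guests, × 7! ways for the editors = 720 × 5040 = 3628800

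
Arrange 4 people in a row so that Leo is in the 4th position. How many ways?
Fix one position: (4-1)! = 6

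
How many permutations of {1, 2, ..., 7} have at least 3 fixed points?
Exactly j fixed points: C(7,j)·!(7-j); sum over j ≥ 3 (derangement numbers via !m = (m-1)·(!(m-1) + !(m-2)): !0..!4 = 1, 0, 1, 2, 9). Σ_{j=3}^{7} C(7,j)·!(7-j) = C(7,3)·!4 + C(7,4)·!3 + C(7,5)·!2 + C(7,6)·!1 + C(7,7)·!0 = 35·9 + 35·2 + 21·1 + 7·0 + 1·1 = 407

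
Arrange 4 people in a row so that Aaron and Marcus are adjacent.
Treat as block: (4-1)! × 2! = 6 × 2 = 12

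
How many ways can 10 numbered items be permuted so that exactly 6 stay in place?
Choose the 6 fixed points C(10,6) = 210, derange the rest: !4 = Σ_{j=0}^{4} (-1)^j·4!/j! = 24 - 24 + 12 - 4 + 1 = 9. Product = 210 × 9 = 1890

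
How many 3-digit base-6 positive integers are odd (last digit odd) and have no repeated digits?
Last∈{1,3,5}. Last=0: 0. Last nonzero: 3×4×P(4,1) = 48. Total = 48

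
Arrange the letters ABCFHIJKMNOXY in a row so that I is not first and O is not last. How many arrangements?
By inclusion-exclusion: 13! - 2×(13-1)! + (13-2)! = 6227020800 - 958003200 + 39916800 = 5308934400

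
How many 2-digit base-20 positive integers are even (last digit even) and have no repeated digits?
Last∈{0,2,4,6,8,10,12,14,16,18}. Last=0: 19. Last nonzero: 9×18×P(18,0) = 162. Total = 181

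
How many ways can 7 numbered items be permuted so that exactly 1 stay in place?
Choose the 1 fixed point C(7,1) = 7, derange the rest: !6 = Σ_{j=0}^{6} (-1)^j·6!/j! = 720 - 720 + 360 - 120 + 30 - 6 + 1 = 265. Product = 7 × 265 = 1855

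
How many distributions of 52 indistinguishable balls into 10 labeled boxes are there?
C(52+10-1, 10-1) = C(61, 9) = 17341763505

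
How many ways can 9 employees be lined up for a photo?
9! = 362880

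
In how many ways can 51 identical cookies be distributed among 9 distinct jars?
C(51+9-1, 9-1) = C(59, 8) = 2217471399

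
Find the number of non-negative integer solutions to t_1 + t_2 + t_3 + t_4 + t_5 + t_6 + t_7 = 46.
C(46+7-1, 7-1) = C(52, 6) = 20358520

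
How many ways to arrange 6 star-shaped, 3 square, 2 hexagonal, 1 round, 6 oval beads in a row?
18! / (6! × 3! × 2! × 1! × 6!) = 1029188160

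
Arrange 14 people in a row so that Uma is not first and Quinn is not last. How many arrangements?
By inclusion-exclusion: 14! - 2×(14-1)! + (14-2)! = 87178291200 - 12454041600 + 479001600 = 75203251200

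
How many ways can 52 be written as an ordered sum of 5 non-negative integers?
C(52+5-1, 5-1) = C(56, 4) = 367290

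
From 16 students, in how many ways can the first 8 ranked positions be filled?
P(16,8) = 16!/(16-8)! = 518918400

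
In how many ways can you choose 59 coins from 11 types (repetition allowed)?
C(59+11-1, 11-1) = C(69, 10) = 340032449328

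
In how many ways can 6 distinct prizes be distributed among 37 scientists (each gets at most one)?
P(37,6) = 37!/(37-6)! = 1673844480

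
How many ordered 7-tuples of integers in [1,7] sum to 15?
Coefficient of x^15 in (x + x² + ... + x^7)^7. By inclusion-exclusion on dice exceeding 7: Σ_j (-1)^j C(7,j)·C(15-1-7j, 6) = C(7,0)·C(14,6) - C(7,1)·C(7,6) = 1·3003 - 7·7 = 2954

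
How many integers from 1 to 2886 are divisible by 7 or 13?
⌊2886/7⌋ + ⌊2886/13⌋ - ⌊2886/91⌋ = 412 + 222 - 31 = 603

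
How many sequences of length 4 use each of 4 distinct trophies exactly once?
4! = 24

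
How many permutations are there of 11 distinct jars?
11! = 39916800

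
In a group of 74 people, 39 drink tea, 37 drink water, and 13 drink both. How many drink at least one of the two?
|A∪B| = |A| + |B| - |A∩B| = 39 + 37 - 13 = 63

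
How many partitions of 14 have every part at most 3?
Let r_j(i) = number of partitions of i into parts ≤ j, for i = 0..14. r_1(i) = 1 for all i; r_j(i) = r_{j-1}(i) + r_j(i-j). Rows j = 2..3: ≤2: 1 1 2 2 3 3 4 4 5 5 6 6 7 7 8; ≤3: 1 1 2 3 4 5 7 8 10 12 14 16 19 21 24. r_3(14) = 24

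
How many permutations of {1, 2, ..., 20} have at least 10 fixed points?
Exactly j fixed points: C(20,j)·!(20-j); sum over j ≥ 10 (derangement numbers via !m = (m-1)·(!(m-1) + !(m-2)): !0..!10 = 1, 0, 1, 2, 9, 44, 265, 1854, 14833, 133496, 1334961). Σ_{j=10}^{20} C(20,j)·!(20-j) = C(20,10)·!10 + C(20,11)·!9 + C(20,12)·!8 + C(20,13)·!7 + C(20,14)·!6 + C(20,15)·!5 + C(20,16)·!4 + C(20,17)·!3 + C(20,18)·!2 + C(20,19)·!1 + C(20,20)·!0 = 184756·1334961 + 167960·133496 + 125970·14833 + 77520·1854 + 38760·265 + 15504·44 + 4845·9 + 1140·2 + 190·1 + 20·0 + 1·1 = 271087277418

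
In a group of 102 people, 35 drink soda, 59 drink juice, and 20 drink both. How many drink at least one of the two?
|A∪B| = |A| + |B| - |A∩B| = 35 + 59 - 20 = 74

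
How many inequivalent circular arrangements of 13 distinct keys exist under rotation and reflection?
(13-1)!/2 = 479001600/2 = 239500800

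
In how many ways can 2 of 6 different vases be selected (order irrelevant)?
C(6,2) = 6!/(2!×4!) = 15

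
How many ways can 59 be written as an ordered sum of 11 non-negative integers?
C(59+11-1, 11-1) = C(69, 10) = 340032449328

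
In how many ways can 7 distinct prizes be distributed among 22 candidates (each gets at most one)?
P(22,7) = 22!/(22-7)! = 859541760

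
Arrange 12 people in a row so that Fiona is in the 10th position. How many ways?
Fix one position: (12-1)! = 39916800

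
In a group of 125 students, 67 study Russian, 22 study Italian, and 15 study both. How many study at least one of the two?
|A∪B| = |A| + |B| - |A∩B| = 67 + 22 - 15 = 74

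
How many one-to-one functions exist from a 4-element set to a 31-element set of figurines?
P(31,4) = 31!/(31-4)! = 755160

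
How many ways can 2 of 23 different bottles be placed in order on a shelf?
P(23,2) = 23!/(23-2)! = 506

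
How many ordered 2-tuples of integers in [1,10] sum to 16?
Coefficient of x^16 in (x + x² + ... + x^10)^2. By inclusion-exclusion on dice exceeding 10: Σ_j (-1)^j C(2,j)·C(16-1-10j, 1) = C(2,0)·C(15,1) - C(2,1)·C(5,1) = 1·15 - 2·5 = 5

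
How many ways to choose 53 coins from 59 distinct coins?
C(59,53) = 59!/(53!×6!) = 45057474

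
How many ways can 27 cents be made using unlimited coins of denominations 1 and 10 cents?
Coefficient of x^27 in 1/(1-x^1) · 1/(1-x^10). Use j coins of 10 for j = 0..⌊27/10⌋ = 2, the rest in 1s: 2 + 1 = 3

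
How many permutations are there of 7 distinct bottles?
7! = 5040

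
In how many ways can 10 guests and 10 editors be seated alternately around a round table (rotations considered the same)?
Fix one of the guests: (10-1)! ways for the remaining guests, × 10! ways for the editors = 362880 × 3628800 = 1316818944000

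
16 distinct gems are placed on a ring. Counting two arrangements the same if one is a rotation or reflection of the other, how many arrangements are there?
(16-1)!/2 = 1307674368000/2 = 653837184000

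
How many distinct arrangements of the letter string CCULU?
5! / (2! × 1! × 2!) = 30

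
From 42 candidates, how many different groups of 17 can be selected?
C(42,17) = 42!/(17!×25!) = 254661927156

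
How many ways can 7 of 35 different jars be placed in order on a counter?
P(35,7) = 35!/(35-7)! = 33891580800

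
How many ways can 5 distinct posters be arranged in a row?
5! = 120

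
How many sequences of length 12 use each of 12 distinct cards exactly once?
12! = 479001600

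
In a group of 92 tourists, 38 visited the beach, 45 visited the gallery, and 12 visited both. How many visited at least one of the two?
|A∪B| = |A| + |B| - |A∩B| = 38 + 45 - 12 = 71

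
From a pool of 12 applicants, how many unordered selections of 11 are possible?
C(12,11) = 12!/(11!×1!) = 12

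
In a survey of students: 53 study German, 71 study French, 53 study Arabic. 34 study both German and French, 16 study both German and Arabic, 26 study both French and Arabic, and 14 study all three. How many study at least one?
|A∪B∪C| = 53+71+53-34-16-26+14 = 115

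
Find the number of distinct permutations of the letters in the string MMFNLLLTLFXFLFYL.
16! / (6! × 1! × 2! × 1! × 1! × 1! × 4!) = 605404800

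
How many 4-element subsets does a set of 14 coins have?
C(14,4) = 14!/(4!×10!) = 1001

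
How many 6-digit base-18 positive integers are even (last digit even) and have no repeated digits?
Last∈{0,2,4,6,8,10,12,14,16}. Last=0: 742560. Last nonzero: 8×16×P(16,4) = 5591040. Total = 6333600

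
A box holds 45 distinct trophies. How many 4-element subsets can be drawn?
C(45,4) = 45!/(4!×41!) = 148995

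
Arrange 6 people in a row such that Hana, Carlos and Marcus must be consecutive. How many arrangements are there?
Treat the 3 as one block: (6-3+1)! × 3! = 24 × 6 = 144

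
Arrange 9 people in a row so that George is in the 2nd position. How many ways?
Fix one position: (9-1)! = 40320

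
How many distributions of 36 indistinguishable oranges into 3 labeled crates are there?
C(36+3-1, 3-1) = C(38, 2) = 703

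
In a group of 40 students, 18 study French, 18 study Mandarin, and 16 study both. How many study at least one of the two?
|A∪B| = |A| + |B| - |A∩B| = 18 + 18 - 16 = 20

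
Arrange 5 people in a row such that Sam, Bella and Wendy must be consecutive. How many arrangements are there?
Treat the 3 as one block: (5-3+1)! × 3! = 6 × 6 = 36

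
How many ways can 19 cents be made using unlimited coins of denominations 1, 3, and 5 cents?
Coefficient of x^19 in 1/(1-x^1) · 1/(1-x^3) · 1/(1-x^5). Case on j = number of 5-cent coins (j = 0..3); remainder r = 19 - 5j is made from {1,3} in ⌊r/3⌋+1 ways. r = 19, 14, 9, 4 → 7 + 5 + 4 + 2 = 18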